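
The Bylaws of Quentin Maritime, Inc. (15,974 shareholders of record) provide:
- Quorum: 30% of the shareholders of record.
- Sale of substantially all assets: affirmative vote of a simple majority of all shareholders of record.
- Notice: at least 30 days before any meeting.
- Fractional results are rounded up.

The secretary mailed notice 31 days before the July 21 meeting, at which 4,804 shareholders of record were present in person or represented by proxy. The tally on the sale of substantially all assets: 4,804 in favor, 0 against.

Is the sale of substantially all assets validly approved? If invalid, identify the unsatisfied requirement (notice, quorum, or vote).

Invalid — vote requirement not satisfied.

Notice: 31 days given; 30 required. Satisfied.
Quorum: 30% of 15,974 = 4,792.20, rounded up to 4,793; 4,804 present. Satisfied.
Vote: requires a majority of all shareholders of record (15,974); a majority of 15974 is 7988, so 7,988 needed; 4,804 in favor. Not satisfied.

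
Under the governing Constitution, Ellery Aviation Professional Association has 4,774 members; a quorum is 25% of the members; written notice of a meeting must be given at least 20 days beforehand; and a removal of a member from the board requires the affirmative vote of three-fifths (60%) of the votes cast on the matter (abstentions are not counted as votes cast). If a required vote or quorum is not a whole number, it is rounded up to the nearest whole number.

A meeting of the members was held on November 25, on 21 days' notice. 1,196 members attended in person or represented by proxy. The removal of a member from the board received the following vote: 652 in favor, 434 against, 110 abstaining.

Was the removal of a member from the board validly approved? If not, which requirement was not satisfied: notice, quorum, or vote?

Valid — all requirements satisfied.

Notice: 21 days given; 20 required. Satisfied.
Quorum: 25% of 4,774 = 1,193.50, rounded up to 1,194; 1,196 present. Satisfied.
Vote: requires three-fifths of the votes cast (1,196 − 110 abstaining = 1,086); 3/5 of 1086 = 651.60, rounded up to 652, so 652 needed; 652 in favor. Satisfied.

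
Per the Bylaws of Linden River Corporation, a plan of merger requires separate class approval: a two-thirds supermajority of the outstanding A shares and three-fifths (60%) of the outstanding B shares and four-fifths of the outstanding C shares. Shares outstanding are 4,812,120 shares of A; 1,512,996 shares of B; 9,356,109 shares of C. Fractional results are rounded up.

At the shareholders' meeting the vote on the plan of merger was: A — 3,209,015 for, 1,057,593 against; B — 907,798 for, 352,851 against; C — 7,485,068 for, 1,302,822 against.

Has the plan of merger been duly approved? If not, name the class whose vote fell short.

Approved — every class gave the required vote.

A: 2/3 of 4812120 = 3208080; 3,208,080 required, 3,209,015 in favor — approved.
B: 3/5 of 1512996 = 907797.60, rounded up to 907798; 907,798 required, 907,798 in favor — approved.
C: 4/5 of 9356109 = 7484887.20, rounded up to 7484888; 7,484,888 required, 7,485,068 in favor — approved.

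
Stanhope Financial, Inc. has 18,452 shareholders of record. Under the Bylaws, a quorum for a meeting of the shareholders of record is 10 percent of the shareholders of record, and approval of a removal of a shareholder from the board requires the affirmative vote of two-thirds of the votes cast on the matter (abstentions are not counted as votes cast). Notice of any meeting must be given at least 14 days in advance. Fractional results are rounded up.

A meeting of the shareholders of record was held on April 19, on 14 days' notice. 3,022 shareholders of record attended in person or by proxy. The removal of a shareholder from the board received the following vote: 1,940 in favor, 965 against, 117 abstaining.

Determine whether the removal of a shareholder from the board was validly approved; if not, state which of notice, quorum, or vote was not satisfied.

Notice: 14 days given; 14 required. Satisfied.
Quorum: 10% of 18,452 = 1,845.20, rounded up to 1,846; 3,022 present. Satisfied.
Vote: requires two-thirds of the votes cast (3,022 − 117 abstaining = 2,905); 2/3 of 2905 = 1936.67, rounded up to 1937, so 1,937 needed; 1,940 in favor. Satisfied.

Valid — all requirements satisfied.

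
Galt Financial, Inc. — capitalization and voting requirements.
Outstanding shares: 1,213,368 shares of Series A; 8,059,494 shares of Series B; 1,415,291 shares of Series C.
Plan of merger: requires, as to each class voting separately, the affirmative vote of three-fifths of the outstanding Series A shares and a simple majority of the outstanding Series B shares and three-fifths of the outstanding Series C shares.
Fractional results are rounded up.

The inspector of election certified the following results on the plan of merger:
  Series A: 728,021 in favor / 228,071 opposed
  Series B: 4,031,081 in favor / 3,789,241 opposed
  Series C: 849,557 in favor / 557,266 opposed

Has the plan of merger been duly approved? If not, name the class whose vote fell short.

Approved — every class gave the required vote.

Series A: 3/5 of 1213368 = 728020.80, rounded up to 728021; 728,021 required, 728,021 in favor — approved.
Series B: a majority of 8059494 is 4029748; 4,029,748 required, 4,031,081 in favor — approved.
Series C: 3/5 of 1415291 = 849174.60, rounded up to 849175; 849,175 required, 849,557 in favor — approved.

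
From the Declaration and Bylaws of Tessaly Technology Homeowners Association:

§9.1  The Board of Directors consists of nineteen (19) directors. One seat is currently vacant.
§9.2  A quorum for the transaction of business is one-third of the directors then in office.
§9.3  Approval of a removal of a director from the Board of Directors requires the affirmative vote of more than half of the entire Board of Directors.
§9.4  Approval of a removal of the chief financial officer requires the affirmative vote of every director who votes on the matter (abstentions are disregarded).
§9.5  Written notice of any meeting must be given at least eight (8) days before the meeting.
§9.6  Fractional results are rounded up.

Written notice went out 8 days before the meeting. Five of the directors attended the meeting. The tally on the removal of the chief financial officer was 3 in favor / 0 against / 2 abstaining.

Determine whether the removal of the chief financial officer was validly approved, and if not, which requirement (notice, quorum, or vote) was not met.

Invalid — quorum requirement not satisfied.

Notice: 8 days given; 8 required (8 ≥ 8). Satisfied.
Quorum: 5 present; quorum is 6. Not satisfied.
Vote: the removal of the chief financial officer requires the unanimous vote of the votes cast (5 present − 2 abstaining = 3). Unanimous means all 3, so 3 affirmative votes are needed; 3 voted in favor. Satisfied. (Moot — without a quorum no business can be validly transacted.)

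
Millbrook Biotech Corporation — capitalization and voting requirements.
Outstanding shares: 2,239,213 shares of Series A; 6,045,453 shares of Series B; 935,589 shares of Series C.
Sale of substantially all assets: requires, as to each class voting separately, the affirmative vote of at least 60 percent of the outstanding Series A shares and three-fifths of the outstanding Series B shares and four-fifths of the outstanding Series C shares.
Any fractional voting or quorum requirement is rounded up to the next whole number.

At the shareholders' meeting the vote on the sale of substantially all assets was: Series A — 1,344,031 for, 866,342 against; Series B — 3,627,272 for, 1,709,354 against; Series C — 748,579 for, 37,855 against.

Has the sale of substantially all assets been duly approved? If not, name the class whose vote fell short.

Approved — every class gave the required vote.

Series A: 3/5 of 2239213 = 1343527.80, rounded up to 1343528; 1,343,528 required, 1,344,031 in favor — approved.
Series B: 3/5 of 6045453 = 3627271.80, rounded up to 3627272; 3,627,272 required, 3,627,272 in favor — approved.
Series C: 4/5 of 935589 = 748471.20, rounded up to 748472; 748,472 required, 748,579 in favor — approved.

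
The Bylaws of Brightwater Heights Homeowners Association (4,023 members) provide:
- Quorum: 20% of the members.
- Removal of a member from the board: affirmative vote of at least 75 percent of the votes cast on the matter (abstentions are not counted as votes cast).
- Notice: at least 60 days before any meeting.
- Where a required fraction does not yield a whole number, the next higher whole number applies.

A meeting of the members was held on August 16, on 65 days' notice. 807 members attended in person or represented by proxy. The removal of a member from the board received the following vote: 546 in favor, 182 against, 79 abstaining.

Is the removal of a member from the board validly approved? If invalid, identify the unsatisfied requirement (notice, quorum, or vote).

Notice: 65 days given; 60 required. Satisfied.
Quorum: 20% of 4,023 = 804.60, rounded up to 805; 807 present. Satisfied.
Vote: requires three-fourths of the votes cast (807 − 79 abstaining = 728); 3/4 of 728 = 546, so 546 needed; 546 in favor. Satisfied.

Valid — all requirements satisfied.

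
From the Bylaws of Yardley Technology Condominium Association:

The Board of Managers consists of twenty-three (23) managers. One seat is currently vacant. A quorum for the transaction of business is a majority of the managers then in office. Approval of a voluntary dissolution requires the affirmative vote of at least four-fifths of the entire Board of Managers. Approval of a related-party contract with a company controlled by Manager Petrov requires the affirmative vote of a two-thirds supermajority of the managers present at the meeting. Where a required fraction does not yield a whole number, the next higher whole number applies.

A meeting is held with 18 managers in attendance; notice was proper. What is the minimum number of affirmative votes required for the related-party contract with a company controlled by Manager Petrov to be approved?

12

The related-party contract with a company controlled by Manager Petrov requires two-thirds of the managers present (18).
2/3 of 18 = 12.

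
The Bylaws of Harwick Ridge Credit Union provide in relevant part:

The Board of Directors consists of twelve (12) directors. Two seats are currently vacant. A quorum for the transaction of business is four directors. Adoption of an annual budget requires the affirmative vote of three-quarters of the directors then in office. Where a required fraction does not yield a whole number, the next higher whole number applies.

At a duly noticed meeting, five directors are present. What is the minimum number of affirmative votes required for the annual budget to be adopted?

8

The annual budget requires three-fourths of the directors then in office (10).
3/4 of 10 = 7.50, rounded up to 8.
(Only 5 can vote, so the annual budget cannot pass at this meeting, but the required vote is still 8.)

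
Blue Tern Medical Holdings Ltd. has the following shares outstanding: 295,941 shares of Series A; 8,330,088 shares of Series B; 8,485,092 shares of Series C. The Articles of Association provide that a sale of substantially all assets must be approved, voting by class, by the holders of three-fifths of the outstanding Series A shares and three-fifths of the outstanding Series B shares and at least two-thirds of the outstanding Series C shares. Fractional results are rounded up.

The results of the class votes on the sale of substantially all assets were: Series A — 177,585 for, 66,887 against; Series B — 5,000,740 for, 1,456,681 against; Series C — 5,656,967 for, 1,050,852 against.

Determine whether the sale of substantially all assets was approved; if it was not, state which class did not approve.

Series A: 3/5 of 295941 = 177564.60, rounded up to 177565; 177,565 required, 177,585 in favor — approved.
Series B: 3/5 of 8330088 = 4998052.80, rounded up to 4998053; 4,998,053 required, 5,000,740 in favor — approved.
Series C: 2/3 of 8485092 = 5656728; 5,656,728 required, 5,656,967 in favor — approved.

Approved — every class gave the required vote.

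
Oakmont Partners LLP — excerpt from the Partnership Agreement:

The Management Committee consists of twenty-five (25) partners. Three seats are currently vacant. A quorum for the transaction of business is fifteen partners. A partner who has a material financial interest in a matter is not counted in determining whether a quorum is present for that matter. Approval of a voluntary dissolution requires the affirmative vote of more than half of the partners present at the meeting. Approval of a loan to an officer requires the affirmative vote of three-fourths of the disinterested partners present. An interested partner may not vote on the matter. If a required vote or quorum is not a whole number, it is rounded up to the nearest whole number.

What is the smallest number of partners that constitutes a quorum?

The quorum is fixed at 15.

15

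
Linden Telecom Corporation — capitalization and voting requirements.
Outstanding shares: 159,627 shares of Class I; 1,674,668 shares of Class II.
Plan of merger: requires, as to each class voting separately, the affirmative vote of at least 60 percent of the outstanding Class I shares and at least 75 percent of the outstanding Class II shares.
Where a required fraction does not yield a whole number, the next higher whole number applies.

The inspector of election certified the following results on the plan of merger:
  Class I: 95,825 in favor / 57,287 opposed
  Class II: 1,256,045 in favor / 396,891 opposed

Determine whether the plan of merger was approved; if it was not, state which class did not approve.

Approved — every class gave the required vote.

Class I: 3/5 of 159627 = 95776.20, rounded up to 95777; 95,777 required, 95,825 in favor — approved.
Class II: 3/4 of 1674668 = 1256001; 1,256,001 required, 1,256,045 in favor — approved.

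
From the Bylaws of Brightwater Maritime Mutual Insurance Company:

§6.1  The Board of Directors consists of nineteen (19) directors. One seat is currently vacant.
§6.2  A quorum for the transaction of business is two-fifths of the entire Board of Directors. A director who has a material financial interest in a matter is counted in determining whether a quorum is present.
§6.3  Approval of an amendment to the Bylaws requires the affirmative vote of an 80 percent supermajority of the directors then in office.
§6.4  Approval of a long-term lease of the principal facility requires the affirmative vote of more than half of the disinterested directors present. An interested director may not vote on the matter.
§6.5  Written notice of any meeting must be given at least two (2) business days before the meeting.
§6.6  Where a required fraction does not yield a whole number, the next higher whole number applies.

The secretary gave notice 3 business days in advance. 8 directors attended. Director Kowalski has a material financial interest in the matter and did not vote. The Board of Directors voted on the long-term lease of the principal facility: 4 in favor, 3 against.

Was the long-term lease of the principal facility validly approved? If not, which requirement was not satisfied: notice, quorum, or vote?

Notice: 3 business days given; 2 required (3 ≥ 2). Satisfied.
Quorum: 8 present (interested directors count toward quorum); quorum is 8. Satisfied.
Vote: the long-term lease of the principal facility requires a majority of the disinterested directors present (8 − 1 = 7). A majority of 7 is 4, so 4 affirmative votes are needed; 4 voted in favor. Satisfied.

Valid — all requirements satisfied.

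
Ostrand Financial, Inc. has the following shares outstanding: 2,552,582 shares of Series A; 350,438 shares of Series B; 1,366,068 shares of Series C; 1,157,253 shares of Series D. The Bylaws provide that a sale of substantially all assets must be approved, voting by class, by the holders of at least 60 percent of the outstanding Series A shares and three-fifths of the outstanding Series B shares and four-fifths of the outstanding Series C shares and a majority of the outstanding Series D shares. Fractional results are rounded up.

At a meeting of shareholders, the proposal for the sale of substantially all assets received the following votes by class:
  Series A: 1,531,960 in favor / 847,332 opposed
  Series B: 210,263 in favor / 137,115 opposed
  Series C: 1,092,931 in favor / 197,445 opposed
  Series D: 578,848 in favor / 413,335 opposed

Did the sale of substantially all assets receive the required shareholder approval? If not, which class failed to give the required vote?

Approved — every class gave the required vote.

Series A: 3/5 of 2552582 = 1531549.20, rounded up to 1531550; 1,531,550 required, 1,531,960 in favor — approved.
Series B: 3/5 of 350438 = 210262.80, rounded up to 210263; 210,263 required, 210,263 in favor — approved.
Series C: 4/5 of 1366068 = 1092854.40, rounded up to 1092855; 1,092,855 required, 1,092,931 in favor — approved.
Series D: a majority of 1157253 is 578627; 578,627 required, 578,848 in favor — approved.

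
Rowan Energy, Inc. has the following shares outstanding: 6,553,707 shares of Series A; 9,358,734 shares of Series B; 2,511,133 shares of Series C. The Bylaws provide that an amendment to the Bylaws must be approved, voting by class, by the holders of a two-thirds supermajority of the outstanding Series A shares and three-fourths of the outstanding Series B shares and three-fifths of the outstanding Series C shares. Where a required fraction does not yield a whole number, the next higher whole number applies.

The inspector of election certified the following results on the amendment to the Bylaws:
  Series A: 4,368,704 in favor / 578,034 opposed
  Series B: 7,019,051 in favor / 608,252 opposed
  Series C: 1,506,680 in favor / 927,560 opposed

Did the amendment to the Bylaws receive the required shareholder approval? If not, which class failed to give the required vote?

Not approved — the Series A shares did not give the required vote.

Series A: 2/3 of 6553707 = 4369138; 4,369,138 required, 4,368,704 in favor — not approved.
Series B: 3/4 of 9358734 = 7019050.50, rounded up to 7019051; 7,019,051 required, 7,019,051 in favor — approved.
Series C: 3/5 of 2511133 = 1506679.80, rounded up to 1506680; 1,506,680 required, 1,506,680 in favor — approved.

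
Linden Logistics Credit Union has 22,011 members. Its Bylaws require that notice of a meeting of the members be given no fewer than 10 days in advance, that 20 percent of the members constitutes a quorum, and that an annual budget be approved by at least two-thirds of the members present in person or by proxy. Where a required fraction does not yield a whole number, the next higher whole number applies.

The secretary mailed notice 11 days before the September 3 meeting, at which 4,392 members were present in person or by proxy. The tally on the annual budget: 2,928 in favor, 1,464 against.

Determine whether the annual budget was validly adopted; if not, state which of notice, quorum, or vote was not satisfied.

Invalid — quorum requirement not satisfied.

Notice: 11 days given; 10 required. Satisfied.
Quorum: 20% of 22,011 = 4,402.20, rounded up to 4,403; 4,392 present. Not satisfied.
Vote: requires two-thirds of those present (4,392); 2/3 of 4392 = 2928, so 2,928 needed; 2,928 in favor. Satisfied.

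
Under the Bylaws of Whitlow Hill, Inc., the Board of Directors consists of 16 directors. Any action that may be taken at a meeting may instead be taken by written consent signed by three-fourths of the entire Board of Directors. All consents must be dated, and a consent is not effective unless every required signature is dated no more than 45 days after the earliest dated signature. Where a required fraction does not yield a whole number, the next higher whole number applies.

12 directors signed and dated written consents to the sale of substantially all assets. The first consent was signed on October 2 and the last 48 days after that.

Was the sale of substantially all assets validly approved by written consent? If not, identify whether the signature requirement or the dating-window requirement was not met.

Signatures required: three-fourths of 16 — 3/4 of 16 = 12, so 12 needed; 12 signed. Sufficient.
Dating window: the latest signature is 48 days after the earliest; the limit is 45 days. Outside the window.

Not effective — dating-window requirement not satisfied.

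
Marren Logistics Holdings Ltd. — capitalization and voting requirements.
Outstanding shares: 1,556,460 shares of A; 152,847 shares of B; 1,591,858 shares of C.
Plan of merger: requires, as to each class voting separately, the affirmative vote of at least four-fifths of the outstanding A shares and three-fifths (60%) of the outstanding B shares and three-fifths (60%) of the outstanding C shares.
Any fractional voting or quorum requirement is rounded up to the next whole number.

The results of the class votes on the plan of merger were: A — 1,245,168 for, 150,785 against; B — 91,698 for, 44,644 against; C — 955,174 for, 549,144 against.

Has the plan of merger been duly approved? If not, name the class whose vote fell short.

A: 4/5 of 1556460 = 1245168; 1,245,168 required, 1,245,168 in favor — approved.
B: 3/5 of 152847 = 91708.20, rounded up to 91709; 91,709 required, 91,698 in favor — not approved.
C: 3/5 of 1591858 = 955114.80, rounded up to 955115; 955,115 required, 955,174 in favor — approved.

Not approved — the B shares did not give the required vote.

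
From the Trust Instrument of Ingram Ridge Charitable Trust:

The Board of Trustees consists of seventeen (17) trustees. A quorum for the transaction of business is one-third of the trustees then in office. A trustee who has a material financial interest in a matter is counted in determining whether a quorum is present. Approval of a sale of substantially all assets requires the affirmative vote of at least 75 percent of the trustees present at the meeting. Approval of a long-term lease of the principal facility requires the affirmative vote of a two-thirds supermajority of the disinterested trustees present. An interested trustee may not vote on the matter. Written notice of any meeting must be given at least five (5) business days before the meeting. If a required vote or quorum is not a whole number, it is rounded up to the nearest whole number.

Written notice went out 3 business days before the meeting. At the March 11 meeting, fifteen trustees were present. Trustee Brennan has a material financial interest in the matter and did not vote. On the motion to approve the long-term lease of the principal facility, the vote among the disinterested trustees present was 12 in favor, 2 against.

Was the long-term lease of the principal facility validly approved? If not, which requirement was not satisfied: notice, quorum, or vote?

Notice: 3 business days given; 5 required (3 < 5). Not satisfied.
Quorum: 15 present (interested trustees count toward quorum); quorum is 6. Satisfied.
Vote: the long-term lease of the principal facility requires two-thirds of the disinterested trustees present (15 − 1 = 14). 2/3 of 14 = 9.33, rounded up to 10, so 10 affirmative votes are needed; 12 voted in favor. Satisfied.

Invalid — notice requirement not satisfied.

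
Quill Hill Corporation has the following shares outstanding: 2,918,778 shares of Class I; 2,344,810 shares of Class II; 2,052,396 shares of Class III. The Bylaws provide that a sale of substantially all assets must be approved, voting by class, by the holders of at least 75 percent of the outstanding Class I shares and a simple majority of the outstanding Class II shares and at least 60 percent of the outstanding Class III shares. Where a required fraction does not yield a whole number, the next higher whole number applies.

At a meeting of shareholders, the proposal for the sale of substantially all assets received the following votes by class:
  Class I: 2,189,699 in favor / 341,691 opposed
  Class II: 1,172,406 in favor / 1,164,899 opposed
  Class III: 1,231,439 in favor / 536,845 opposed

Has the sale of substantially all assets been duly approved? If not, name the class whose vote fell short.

Approved — every class gave the required vote.

Class I: 3/4 of 2918778 = 2189083.50, rounded up to 2189084; 2,189,084 required, 2,189,699 in favor — approved.
Class II: a majority of 2344810 is 1172406; 1,172,406 required, 1,172,406 in favor — approved.
Class III: 3/5 of 2052396 = 1231437.60, rounded up to 1231438; 1,231,438 required, 1,231,439 in favor — approved.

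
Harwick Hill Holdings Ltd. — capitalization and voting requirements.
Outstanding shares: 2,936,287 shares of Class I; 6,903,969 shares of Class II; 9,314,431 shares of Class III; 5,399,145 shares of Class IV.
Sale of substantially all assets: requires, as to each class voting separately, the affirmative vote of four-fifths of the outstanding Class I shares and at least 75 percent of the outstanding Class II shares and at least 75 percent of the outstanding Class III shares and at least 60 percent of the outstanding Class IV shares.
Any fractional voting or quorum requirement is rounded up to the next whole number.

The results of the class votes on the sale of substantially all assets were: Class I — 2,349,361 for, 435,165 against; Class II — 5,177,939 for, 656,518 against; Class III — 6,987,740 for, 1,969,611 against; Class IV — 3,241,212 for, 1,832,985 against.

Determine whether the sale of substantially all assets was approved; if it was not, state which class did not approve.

Not approved — the Class II shares did not give the required vote.

Class I: 4/5 of 2936287 = 2349029.60, rounded up to 2349030; 2,349,030 required, 2,349,361 in favor — approved.
Class II: 3/4 of 6903969 = 5177976.75, rounded up to 5177977; 5,177,977 required, 5,177,939 in favor — not approved.
Class III: 3/4 of 9314431 = 6985823.25, rounded up to 6985824; 6,985,824 required, 6,987,740 in favor — approved.
Class IV: 3/5 of 5399145 = 3239487; 3,239,487 required, 3,241,212 in favor — approved.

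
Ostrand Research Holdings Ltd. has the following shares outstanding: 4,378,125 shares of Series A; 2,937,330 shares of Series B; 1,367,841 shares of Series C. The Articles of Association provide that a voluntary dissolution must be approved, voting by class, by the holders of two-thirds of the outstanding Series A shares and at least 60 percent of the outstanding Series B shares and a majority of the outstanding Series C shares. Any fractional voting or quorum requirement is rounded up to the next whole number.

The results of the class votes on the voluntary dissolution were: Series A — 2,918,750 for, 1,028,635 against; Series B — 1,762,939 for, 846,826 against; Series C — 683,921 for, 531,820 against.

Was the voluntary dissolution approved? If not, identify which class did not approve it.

Series A: 2/3 of 4378125 = 2918750; 2,918,750 required, 2,918,750 in favor — approved.
Series B: 3/5 of 2937330 = 1762398; 1,762,398 required, 1,762,939 in favor — approved.
Series C: a majority of 1367841 is 683921; 683,921 required, 683,921 in favor — approved.

Approved — every class gave the required vote.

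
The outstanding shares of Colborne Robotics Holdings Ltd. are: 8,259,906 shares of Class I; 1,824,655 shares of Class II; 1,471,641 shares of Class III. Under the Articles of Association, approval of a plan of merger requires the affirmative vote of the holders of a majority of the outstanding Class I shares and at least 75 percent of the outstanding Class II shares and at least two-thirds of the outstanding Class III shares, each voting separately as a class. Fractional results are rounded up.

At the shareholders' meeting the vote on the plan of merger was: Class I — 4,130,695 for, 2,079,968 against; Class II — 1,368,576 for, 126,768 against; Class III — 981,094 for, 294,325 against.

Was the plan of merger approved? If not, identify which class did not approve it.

Class I: a majority of 8259906 is 4129954; 4,129,954 required, 4,130,695 in favor — approved.
Class II: 3/4 of 1824655 = 1368491.25, rounded up to 1368492; 1,368,492 required, 1,368,576 in favor — approved.
Class III: 2/3 of 1471641 = 981094; 981,094 required, 981,094 in favor — approved.

Approved — every class gave the required vote.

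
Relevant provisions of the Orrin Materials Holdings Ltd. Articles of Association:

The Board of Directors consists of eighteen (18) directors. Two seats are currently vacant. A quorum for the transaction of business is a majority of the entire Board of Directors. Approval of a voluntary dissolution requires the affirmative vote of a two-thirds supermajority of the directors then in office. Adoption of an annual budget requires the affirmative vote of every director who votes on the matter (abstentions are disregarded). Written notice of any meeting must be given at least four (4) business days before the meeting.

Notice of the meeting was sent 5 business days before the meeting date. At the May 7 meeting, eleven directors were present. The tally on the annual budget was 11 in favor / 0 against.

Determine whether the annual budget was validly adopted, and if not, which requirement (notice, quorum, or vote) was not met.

Valid — all requirements satisfied.

Notice: 5 business days given; 4 required (5 ≥ 4). Satisfied.
Quorum: 11 present; quorum is 10. Satisfied.
Vote: the annual budget requires the unanimous vote of the votes cast (11). Unanimous means all 11, so 11 affirmative votes are needed; 11 voted in favor. Satisfied.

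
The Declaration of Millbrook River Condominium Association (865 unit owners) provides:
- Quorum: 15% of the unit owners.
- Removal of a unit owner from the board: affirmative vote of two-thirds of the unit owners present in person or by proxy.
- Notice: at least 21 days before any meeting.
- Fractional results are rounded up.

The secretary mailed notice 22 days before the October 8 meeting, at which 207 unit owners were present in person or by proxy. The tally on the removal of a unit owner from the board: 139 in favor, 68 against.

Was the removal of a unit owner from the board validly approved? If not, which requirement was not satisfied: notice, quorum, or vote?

Notice: 22 days given; 21 required. Satisfied.
Quorum: 15% of 865 = 129.75, rounded up to 130; 207 present. Satisfied.
Vote: requires two-thirds of those present (207); 2/3 of 207 = 138, so 138 needed; 139 in favor. Satisfied.

Valid — all requirements satisfied.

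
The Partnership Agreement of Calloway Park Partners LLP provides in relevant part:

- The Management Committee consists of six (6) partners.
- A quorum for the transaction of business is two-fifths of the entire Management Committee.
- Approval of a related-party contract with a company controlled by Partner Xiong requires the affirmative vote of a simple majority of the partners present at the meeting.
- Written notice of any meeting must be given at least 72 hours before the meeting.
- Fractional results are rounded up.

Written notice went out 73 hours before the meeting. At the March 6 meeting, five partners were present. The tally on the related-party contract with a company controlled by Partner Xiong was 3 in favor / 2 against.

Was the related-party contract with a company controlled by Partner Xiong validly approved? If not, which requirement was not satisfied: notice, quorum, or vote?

Valid — all requirements satisfied.

Notice: 73 hours given; 72 required (73 ≥ 72). Satisfied.
Quorum: 5 present; quorum is 3. Satisfied.
Vote: the related-party contract with a company controlled by Partner Xiong requires a majority of the partners present (5). A majority of 5 is 3, so 3 affirmative votes are needed; 3 voted in favor. Satisfied.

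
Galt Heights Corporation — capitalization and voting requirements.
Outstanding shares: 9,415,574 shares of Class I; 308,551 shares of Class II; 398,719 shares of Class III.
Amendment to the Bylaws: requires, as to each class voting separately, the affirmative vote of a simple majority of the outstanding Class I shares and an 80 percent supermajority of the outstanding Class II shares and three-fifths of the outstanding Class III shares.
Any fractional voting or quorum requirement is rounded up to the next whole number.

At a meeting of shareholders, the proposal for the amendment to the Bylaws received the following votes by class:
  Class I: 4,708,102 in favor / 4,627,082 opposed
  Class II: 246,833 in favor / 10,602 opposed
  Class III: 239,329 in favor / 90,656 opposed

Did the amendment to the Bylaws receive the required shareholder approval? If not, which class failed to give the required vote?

Not approved — the Class II shares did not give the required vote.

Class I: a majority of 9415574 is 4707788; 4,707,788 required, 4,708,102 in favor — approved.
Class II: 4/5 of 308551 = 246840.80, rounded up to 246841; 246,841 required, 246,833 in favor — not approved.
Class III: 3/5 of 398719 = 239231.40, rounded up to 239232; 239,232 required, 239,329 in favor — approved.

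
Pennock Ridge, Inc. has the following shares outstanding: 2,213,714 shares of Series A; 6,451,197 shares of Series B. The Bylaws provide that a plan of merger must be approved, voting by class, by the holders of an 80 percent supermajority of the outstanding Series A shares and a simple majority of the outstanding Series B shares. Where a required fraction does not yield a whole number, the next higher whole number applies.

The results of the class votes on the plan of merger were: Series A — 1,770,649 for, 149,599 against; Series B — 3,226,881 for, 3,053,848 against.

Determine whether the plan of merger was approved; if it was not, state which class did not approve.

Series A: 4/5 of 2213714 = 1770971.20, rounded up to 1770972; 1,770,972 required, 1,770,649 in favor — not approved.
Series B: a majority of 6451197 is 3225599; 3,225,599 required, 3,226,881 in favor — approved.

Not approved — the Series A shares did not give the required vote.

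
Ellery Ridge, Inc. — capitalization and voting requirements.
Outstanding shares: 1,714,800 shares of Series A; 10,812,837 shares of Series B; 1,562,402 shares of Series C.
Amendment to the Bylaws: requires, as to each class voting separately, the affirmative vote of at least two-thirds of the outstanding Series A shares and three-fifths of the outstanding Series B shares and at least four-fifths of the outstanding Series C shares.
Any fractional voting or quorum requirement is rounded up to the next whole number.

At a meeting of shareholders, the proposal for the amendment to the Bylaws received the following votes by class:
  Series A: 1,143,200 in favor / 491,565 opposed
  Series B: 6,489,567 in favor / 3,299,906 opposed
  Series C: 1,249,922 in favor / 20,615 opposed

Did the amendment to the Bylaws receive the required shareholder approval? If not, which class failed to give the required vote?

Series A: 2/3 of 1714800 = 1143200; 1,143,200 required, 1,143,200 in favor — approved.
Series B: 3/5 of 10812837 = 6487702.20, rounded up to 6487703; 6,487,703 required, 6,489,567 in favor — approved.
Series C: 4/5 of 1562402 = 1249921.60, rounded up to 1249922; 1,249,922 required, 1,249,922 in favor — approved.

Approved — every class gave the required vote.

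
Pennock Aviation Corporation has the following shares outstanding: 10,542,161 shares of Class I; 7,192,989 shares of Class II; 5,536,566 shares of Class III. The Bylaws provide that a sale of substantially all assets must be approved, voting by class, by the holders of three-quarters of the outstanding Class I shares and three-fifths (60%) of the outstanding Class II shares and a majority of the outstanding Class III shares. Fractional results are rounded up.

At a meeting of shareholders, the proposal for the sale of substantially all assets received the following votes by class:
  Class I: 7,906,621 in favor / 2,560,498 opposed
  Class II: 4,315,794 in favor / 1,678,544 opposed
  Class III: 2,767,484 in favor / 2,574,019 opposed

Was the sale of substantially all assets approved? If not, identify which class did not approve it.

Class I: 3/4 of 10542161 = 7906620.75, rounded up to 7906621; 7,906,621 required, 7,906,621 in favor — approved.
Class II: 3/5 of 7192989 = 4315793.40, rounded up to 4315794; 4,315,794 required, 4,315,794 in favor — approved.
Class III: a majority of 5536566 is 2768284; 2,768,284 required, 2,767,484 in favor — not approved.

Not approved — the Class III shares did not give the required vote.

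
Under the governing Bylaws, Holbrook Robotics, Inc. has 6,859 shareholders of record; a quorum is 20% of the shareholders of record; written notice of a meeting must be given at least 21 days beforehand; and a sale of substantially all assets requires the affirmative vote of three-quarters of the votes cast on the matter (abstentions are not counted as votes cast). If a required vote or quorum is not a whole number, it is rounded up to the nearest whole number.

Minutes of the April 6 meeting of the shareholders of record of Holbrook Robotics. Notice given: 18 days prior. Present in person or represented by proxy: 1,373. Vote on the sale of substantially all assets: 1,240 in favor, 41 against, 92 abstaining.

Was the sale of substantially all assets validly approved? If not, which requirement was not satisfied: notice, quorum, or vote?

Notice: 18 days given; 21 required. Not satisfied.
Quorum: 20% of 6,859 = 1,371.80, rounded up to 1,372; 1,373 present. Satisfied.
Vote: requires three-fourths of the votes cast (1,373 − 92 abstaining = 1,281); 3/4 of 1281 = 960.75, rounded up to 961, so 961 needed; 1,240 in favor. Satisfied.

Invalid — notice requirement not satisfied.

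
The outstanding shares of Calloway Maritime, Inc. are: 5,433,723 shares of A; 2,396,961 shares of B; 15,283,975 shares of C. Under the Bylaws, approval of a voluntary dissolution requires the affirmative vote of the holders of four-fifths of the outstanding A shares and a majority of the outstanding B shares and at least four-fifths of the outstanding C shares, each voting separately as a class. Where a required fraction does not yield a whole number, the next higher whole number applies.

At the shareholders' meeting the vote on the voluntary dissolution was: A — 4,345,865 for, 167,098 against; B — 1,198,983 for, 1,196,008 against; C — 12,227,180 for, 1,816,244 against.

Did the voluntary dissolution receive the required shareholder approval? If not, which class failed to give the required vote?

Not approved — the A shares did not give the required vote.

A: 4/5 of 5433723 = 4346978.40, rounded up to 4346979; 4,346,979 required, 4,345,865 in favor — not approved.
B: a majority of 2396961 is 1198481; 1,198,481 required, 1,198,983 in favor — approved.
C: 4/5 of 15283975 = 12227180; 12,227,180 required, 12,227,180 in favor — approved.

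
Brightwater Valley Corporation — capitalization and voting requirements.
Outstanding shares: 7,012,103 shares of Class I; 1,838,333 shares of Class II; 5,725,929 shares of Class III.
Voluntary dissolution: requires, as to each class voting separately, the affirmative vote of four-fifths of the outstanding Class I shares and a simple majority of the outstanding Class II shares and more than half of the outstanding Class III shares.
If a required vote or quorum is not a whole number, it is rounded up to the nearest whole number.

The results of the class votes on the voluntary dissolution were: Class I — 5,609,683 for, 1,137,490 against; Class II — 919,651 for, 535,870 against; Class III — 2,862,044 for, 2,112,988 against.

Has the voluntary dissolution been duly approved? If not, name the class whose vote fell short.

Class I: 4/5 of 7012103 = 5609682.40, rounded up to 5609683; 5,609,683 required, 5,609,683 in favor — approved.
Class II: a majority of 1838333 is 919167; 919,167 required, 919,651 in favor — approved.
Class III: a majority of 5725929 is 2862965; 2,862,965 required, 2,862,044 in favor — not approved.

Not approved — the Class III shares did not give the required vote.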